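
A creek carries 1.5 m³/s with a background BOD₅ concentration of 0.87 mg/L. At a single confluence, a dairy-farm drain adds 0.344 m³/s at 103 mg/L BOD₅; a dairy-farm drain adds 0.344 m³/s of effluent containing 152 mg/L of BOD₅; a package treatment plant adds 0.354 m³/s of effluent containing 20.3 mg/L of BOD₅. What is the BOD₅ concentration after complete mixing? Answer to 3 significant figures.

37.8 mg/L

Flow-weighted average: C = (1.500·0.8700 + 0.3440·103.0 + 0.3440·152.0 + 0.3540·20.30) / 2.542 = 96.21/2.542 = 37.85 mg/L.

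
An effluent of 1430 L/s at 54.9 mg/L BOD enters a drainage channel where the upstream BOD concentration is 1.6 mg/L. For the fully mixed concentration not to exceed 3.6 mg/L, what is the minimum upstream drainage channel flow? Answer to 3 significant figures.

36700 L/s

Set C_mix = 3.6: (Q·1.600 + 1430·54.90) / (Q + 1430) = 3.6
→ Q = 1430·(54.90 − 3.6)/(3.6 − 1.600) = 36680 L/s.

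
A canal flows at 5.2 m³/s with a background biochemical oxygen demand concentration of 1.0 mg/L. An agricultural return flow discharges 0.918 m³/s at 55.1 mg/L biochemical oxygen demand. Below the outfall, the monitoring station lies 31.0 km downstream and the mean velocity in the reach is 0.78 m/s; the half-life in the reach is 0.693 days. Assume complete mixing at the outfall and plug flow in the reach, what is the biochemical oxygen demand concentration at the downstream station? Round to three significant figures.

5.76 mg/L

Mixed concentration C = ΣQC/ΣQ = (5.200·1.000 + 0.9180·55.10) / 6.118 = 55.78/6.118 = 9.118 mg/L.
Travel time t = 31.0·1000 / 0.78 = 39740 s = 11.04 h.
Half-life 0.693 d → k = ln 2 / 0.693 = 1.000 d⁻¹.
First-order decay: C = 9.118·exp(−k·t) = 9.118·0.6312 = 5.755 mg/L.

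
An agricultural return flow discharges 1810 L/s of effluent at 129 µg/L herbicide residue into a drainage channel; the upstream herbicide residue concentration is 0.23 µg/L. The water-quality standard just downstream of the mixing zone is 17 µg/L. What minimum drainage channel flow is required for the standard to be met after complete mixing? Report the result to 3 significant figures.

Set C_mix = 17: (Q·0.2300 + 1810·129.0) / (Q + 1810) = 17
→ Q = 1810·(129.0 − 17)/(17 − 0.2300) = 12090 L/s.

12100 L/s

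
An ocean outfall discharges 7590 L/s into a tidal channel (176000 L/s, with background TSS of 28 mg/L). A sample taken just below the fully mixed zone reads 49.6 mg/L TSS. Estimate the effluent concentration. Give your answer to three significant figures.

Mass balance: 176000·28.00 + 7590·Cₑ = 183600·49.60
→ Cₑ = (183600·49.60 − 176000·28.00) / 7590 = 550.5 mg/L.

550 mg/L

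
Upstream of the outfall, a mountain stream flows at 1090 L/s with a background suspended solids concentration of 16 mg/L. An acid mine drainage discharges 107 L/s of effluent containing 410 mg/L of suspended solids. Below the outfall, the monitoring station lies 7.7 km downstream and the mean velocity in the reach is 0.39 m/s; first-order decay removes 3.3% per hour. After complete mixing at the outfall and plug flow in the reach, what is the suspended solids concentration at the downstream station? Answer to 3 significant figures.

After mixing, C = (1090·16.00 + 107.0·410.0) / 1197 = 61310/1197 = 51.22 mg/L.
Travel time t = 7.7·1000 / 0.39 = 19740 s = 5.484 h.
3.3%/h lost → k = −ln(1 − 0.033) = 0.03356 h⁻¹.
After decay, C = 51.22 × e^(−kt) = 51.22 × 0.8319 = 42.61 mg/L.

42.6 mg/L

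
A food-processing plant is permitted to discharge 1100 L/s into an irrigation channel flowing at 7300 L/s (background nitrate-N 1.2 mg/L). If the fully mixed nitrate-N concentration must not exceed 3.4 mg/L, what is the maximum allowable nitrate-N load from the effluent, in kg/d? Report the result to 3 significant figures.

Mass balance at the limit: 7300·1.200 + 1100·Cₑ = 8400·3.4 → Cₑ = 18.00 mg/L.
1100 L/s = 1.100 m³/s. Load = 1.100 m³/s × 18.00 g/m³ × 86 400 s/d = 1711 kg/d.

1710 kg/d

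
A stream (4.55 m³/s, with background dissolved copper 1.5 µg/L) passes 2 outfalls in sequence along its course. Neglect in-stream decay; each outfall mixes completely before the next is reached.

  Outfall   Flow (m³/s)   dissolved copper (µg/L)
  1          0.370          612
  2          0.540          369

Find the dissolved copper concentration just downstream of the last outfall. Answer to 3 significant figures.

Outfall 1: combined Q = 4.920 m³/s; C = (4.550·1.500 + 0.3700·612.0)/4.920 = 47.41 µg/L.
Outfall 2: combined Q = 5.460 m³/s; C = (4.920·47.41 + 0.5400·369.0)/5.460 = 79.22 µg/L.

79.2 µg/L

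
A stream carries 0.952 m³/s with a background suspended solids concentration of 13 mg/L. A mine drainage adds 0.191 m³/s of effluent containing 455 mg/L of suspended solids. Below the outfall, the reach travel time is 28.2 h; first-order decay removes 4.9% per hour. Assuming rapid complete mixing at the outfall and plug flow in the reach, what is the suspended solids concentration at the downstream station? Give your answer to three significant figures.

21.1 mg/L

Flow-weighted average: C = (0.9520·13.00 + 0.1910·455.0) / 1.143 = 99.28/1.143 = 86.86 mg/L.
4.9%/h lost → k = −ln(1 − 0.049) = 0.05024 h⁻¹.
Decay over the reach: 86.86·exp(−kt) = 86.86·0.2425 = 21.06 mg/L.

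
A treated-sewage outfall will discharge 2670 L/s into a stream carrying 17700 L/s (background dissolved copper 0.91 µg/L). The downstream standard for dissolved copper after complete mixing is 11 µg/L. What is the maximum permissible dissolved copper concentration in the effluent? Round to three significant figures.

77.9 µg/L

At the limit, (Qr·Cr + Qe·Cₑ)/(Qr + Qe) = 11:
Cₑ = (20370·11 − 17700·0.9100) / 2670 = 77.89 µg/L.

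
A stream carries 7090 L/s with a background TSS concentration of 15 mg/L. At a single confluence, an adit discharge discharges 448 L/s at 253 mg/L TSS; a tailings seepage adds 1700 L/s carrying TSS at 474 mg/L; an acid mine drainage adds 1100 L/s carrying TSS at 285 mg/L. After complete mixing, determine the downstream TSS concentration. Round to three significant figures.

130 mg/L

Conservation of mass: C = (7090·15.00 + 448.0·253.0 + 1700·474.0 + 1100·285.0) / 10340 = 1339000/10340 = 129.5 mg/L.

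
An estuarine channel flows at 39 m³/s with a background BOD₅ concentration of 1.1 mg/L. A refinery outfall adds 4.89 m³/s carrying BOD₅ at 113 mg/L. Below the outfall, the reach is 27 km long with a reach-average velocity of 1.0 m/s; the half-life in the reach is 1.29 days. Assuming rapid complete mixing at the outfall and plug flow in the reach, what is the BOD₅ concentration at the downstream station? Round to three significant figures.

Conservation of mass: C = (39.00·1.100 + 4.890·113.0) / 43.89 = 595.5/43.89 = 13.57 mg/L.
Travel time t = 27·1000 / 1.0 = 27000 s = 7.500 h.
Half-life 1.29 d → k = ln 2 / 1.29 = 0.5373 d⁻¹.
Decay over the reach: 13.57·exp(−kt) = 13.57·0.8454 = 11.47 mg/L.

11.5 mg/L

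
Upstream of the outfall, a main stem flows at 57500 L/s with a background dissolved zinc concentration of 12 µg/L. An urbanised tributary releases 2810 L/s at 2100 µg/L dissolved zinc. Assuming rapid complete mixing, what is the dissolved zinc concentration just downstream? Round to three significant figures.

Mass balance: C = (57500·12.00 + 2810·2100) / 60310 = 6591000/60310 = 109.3 µg/L.

109 µg/L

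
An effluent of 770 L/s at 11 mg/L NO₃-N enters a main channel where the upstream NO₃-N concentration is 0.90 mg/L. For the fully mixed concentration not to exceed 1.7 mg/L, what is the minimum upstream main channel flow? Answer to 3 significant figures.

8950 L/s

Set C_mix = 1.7: (Q·0.9000 + 770.0·11.00) / (Q + 770.0) = 1.7
→ Q = 770.0·(11.00 − 1.7)/(1.7 − 0.9000) = 8951 L/s.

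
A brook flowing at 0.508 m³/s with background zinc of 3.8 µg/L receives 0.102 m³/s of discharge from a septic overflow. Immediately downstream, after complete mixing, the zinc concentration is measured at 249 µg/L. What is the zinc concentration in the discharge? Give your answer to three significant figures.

Mass balance: 0.5080·3.800 + 0.1020·Cₑ = 0.6100·249.0
→ Cₑ = (0.6100·249.0 − 0.5080·3.800) / 0.1020 = 1470 µg/L.

1470 µg/L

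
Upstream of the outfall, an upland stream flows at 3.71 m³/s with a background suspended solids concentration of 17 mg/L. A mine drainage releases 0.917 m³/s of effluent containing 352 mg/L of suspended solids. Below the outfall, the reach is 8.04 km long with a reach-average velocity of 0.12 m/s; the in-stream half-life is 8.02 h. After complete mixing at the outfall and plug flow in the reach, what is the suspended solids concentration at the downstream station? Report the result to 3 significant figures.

16.7 mg/L

Mass balance: C = (3.710·17.00 + 0.9170·352.0) / 4.627 = 385.9/4.627 = 83.39 mg/L.
Travel time t = 8.04·1000 / 0.12 = 67000 s = 18.61 h.
Half-life 8.02 h → k = ln 2 / 8.02 = 0.08643 h⁻¹ = 2.074 d⁻¹.
After decay, C = 83.39 × e^(−kt) = 83.39 × 0.2002 = 16.69 mg/L.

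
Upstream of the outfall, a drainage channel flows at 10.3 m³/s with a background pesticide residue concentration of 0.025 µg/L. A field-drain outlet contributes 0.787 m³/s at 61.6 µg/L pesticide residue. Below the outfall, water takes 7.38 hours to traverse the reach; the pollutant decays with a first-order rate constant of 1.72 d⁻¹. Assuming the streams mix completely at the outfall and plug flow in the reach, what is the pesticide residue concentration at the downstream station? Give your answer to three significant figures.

Mixed concentration C = ΣQC/ΣQ = (10.30·0.02500 + 0.7870·61.60) / 11.09 = 48.74/11.09 = 4.396 µg/L.
Applying C = C₀e^(−kt): 4.396 × 0.5893 = 2.590 µg/L.

2.59 µg/L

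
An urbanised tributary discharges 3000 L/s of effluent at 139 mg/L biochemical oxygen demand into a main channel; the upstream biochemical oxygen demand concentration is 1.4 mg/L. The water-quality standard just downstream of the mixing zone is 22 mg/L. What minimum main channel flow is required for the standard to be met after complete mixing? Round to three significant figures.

17000 L/s

Set C_mix = 22: (Q·1.400 + 3000·139.0) / (Q + 3000) = 22
→ Q = 3000·(139.0 − 22)/(22 − 1.400) = 17040 L/s.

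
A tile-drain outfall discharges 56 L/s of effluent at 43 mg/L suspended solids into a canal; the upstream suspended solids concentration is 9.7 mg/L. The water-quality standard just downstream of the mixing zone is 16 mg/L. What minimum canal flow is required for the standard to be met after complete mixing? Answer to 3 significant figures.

Set C_mix = 16: (Q·9.700 + 56.00·43.00) / (Q + 56.00) = 16
→ Q = 56.00·(43.00 − 16)/(16 − 9.700) = 240.0 L/s.

240 L/s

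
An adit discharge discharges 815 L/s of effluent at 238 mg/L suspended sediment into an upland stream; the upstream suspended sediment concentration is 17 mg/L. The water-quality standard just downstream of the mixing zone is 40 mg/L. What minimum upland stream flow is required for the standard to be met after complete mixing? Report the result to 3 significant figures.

7020 L/s

Set C_mix = 40: (Q·17.00 + 815.0·238.0) / (Q + 815.0) = 40
→ Q = 815.0·(238.0 − 40)/(40 − 17.00) = 7016 L/s.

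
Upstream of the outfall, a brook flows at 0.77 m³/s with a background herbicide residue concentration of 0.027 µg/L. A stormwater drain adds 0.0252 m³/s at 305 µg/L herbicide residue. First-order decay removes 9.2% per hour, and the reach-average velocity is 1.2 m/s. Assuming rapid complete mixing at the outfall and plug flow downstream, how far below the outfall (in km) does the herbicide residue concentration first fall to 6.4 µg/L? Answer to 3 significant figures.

Conservation of mass: C = (0.7700·0.02700 + 0.02520·305.0) / 0.7952 = 7.707/0.7952 = 9.692 µg/L.
9.2%/h lost → k = −ln(1 − 0.092) = 0.09651 h⁻¹.
Set 9.692·exp(−k·t) = 6.4 → t = ln(9.692/6.4)/k = 15480 s = 4.300 h.
Distance = v·t = 1.2·15480 = 18570 m = 18.57 km.

18.6 km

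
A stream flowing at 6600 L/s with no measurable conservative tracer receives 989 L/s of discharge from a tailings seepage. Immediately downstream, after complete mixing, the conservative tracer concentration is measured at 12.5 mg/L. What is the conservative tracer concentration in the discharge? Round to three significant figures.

95.9 mg/L

Mass balance: 6600·0 + 989.0·Cₑ = 7589·12.50
→ Cₑ = (7589·12.50 − 6600·0) / 989.0 = 95.92 mg/L.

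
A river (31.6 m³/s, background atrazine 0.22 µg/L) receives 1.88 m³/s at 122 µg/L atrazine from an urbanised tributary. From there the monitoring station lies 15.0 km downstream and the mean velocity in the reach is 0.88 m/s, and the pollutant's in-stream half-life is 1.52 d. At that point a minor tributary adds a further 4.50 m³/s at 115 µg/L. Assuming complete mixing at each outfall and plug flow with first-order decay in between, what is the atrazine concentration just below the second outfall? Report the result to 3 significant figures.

19.3 µg/L

Mass balance: C = (31.60·0.2200 + 1.880·122.0) / 33.48 = 236.3/33.48 = 7.058 µg/L; combined flow 33.48 m³/s.
Travel time t = 15.0·1000 / 0.88 = 17050 s = 4.735 h.
Half-life 1.52 d → k = ln 2 / 1.52 = 0.4560 d⁻¹.
Decay over the reach: 7.058·exp(−kt) = 7.058·0.9140 = 6.451 µg/L.
Second outfall: C = (33.48·6.451 + 4.500·115.0)/37.98 = 19.31 µg/L.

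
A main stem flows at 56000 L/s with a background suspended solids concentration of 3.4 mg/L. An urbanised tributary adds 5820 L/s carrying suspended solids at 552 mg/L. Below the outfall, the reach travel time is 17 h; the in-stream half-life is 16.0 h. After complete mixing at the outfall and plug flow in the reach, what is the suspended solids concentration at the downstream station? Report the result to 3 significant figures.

Mass balance: C = (56000·3.400 + 5820·552.0) / 61820 = 3403000/61820 = 55.05 mg/L.
Half-life 16.0 h → k = ln 2 / 16.0 = 0.04332 h⁻¹ = 1.040 d⁻¹.
First-order decay: C = 55.05·exp(−k·t) = 55.05·0.4788 = 26.36 mg/L.

26.4 mg/L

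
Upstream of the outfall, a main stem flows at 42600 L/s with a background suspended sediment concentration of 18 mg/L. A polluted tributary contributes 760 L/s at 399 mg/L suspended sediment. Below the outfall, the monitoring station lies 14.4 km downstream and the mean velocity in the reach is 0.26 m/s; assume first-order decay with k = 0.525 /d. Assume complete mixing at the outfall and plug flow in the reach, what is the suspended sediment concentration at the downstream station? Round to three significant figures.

17.6 mg/L

After mixing, C = (42600·18.00 + 760.0·399.0) / 43360 = 1070000/43360 = 24.68 mg/L.
Travel time t = 14.4·1000 / 0.26 = 55380 s = 15.38 h.
Applying C = C₀e^(−kt): 24.68 × 0.7142 = 17.63 mg/L.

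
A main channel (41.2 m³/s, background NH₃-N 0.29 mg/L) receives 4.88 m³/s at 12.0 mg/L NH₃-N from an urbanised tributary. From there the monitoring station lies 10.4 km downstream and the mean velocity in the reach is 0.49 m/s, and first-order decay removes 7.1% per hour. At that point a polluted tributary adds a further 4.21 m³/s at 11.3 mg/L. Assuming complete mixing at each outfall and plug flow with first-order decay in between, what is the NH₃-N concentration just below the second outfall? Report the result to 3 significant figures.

Mass balance: C = (41.20·0.2900 + 4.880·12.00) / 46.08 = 70.51/46.08 = 1.530 mg/L; combined flow 46.08 m³/s.
Travel time t = 10.4·1000 / 0.49 = 21220 s = 5.896 h.
7.1%/h lost → k = −ln(1 − 0.071) = 0.07365 h⁻¹.
First-order decay: C = 1.530·exp(−k·t) = 1.530·0.6478 = 0.9912 mg/L.
Second outfall: C = (46.08·0.9912 + 4.210·11.30)/50.29 = 1.854 mg/L.

1.85 mg/L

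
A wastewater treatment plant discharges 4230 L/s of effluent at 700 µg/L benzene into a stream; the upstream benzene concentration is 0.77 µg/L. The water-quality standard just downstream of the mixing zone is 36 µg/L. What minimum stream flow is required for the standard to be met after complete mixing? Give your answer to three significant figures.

Set C_mix = 36: (Q·0.7700 + 4230·700.0) / (Q + 4230) = 36
→ Q = 4230·(700.0 − 36)/(36 − 0.7700) = 79730 L/s.

79700 L/s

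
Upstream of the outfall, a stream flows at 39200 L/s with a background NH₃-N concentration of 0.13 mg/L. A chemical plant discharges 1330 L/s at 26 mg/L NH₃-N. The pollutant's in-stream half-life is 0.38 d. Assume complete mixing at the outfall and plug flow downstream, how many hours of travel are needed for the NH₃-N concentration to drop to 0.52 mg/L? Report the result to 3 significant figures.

Mixed concentration C = ΣQC/ΣQ = (39200·0.1300 + 1330·26.00) / 40530 = 39680/40530 = 0.9789 mg/L.
Half-life 0.38 d → k = ln 2 / 0.38 = 1.824 d⁻¹.
0.9789·exp(−k·t) = 0.52 → t = ln(0.9789/0.52)/k = 29970 s = 8.324 h.

8.32 h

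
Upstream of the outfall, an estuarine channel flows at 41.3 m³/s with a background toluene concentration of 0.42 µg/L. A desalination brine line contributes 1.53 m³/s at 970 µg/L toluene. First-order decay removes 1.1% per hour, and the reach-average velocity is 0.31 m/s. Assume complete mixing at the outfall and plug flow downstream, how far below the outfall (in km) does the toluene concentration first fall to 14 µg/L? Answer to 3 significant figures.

Conservation of mass: C = (41.30·0.4200 + 1.530·970.0) / 42.83 = 1501/42.83 = 35.06 µg/L.
1.1%/h lost → k = −ln(1 − 0.011) = 0.01106 h⁻¹.
Set 35.06·exp(−k·t) = 14 → t = ln(35.06/14)/k = 298700 s = 82.98 h.
Distance = v·t = 0.31·298700 = 92610 m = 92.61 km.

92.6 km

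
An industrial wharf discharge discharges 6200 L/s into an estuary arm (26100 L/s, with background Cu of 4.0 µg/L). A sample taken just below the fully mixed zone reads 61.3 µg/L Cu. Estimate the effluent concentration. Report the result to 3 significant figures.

Mass balance: 26100·4.000 + 6200·Cₑ = 32300·61.30
→ Cₑ = (32300·61.30 − 26100·4.000) / 6200 = 302.5 µg/L.

303 µg/L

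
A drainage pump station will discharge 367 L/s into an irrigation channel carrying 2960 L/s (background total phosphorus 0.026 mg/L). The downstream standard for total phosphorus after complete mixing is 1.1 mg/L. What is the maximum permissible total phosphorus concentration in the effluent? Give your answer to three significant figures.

9.76 mg/L

At the limit, (Qr·Cr + Qe·Cₑ)/(Qr + Qe) = 1.1:
Cₑ = (3327·1.1 − 2960·0.02600) / 367.0 = 9.762 mg/L.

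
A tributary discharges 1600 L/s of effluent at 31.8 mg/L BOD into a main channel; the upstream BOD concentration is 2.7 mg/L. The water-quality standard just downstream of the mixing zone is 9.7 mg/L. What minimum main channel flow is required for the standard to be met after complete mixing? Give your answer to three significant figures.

Set C_mix = 9.7: (Q·2.700 + 1600·31.80) / (Q + 1600) = 9.7
→ Q = 1600·(31.80 − 9.7)/(9.7 − 2.700) = 5051 L/s.

5050 L/s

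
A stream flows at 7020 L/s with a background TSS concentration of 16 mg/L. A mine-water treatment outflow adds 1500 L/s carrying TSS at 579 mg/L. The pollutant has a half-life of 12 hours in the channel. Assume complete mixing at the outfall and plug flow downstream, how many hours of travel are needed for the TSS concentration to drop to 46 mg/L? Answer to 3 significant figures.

Flow-weighted average: C = (7020·16.00 + 1500·579.0) / 8520 = 980800/8520 = 115.1 mg/L.
Half-life 12 h → k = ln 2 / 12 = 0.05776 h⁻¹ = 1.386 d⁻¹.
115.1·exp(−k·t) = 46 → t = ln(115.1/46)/k = 57170 s = 15.88 h.

15.9 h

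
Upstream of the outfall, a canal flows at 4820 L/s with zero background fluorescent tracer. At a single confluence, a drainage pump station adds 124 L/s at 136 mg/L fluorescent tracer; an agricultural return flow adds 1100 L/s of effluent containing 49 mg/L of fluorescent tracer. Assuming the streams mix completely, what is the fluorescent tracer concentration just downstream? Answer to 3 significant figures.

11.7 mg/L

Conservation of mass: C = (4820·0 + 124.0·136.0 + 1100·49.00) / 6044 = 70760/6044 = 11.71 mg/L.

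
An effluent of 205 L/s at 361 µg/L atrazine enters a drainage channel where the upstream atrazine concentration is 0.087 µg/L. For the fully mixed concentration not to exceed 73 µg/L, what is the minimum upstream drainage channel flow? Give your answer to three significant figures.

810 L/s

Set C_mix = 73: (Q·0.08700 + 205.0·361.0) / (Q + 205.0) = 73
→ Q = 205.0·(361.0 − 73)/(73 − 0.08700) = 809.7 L/s.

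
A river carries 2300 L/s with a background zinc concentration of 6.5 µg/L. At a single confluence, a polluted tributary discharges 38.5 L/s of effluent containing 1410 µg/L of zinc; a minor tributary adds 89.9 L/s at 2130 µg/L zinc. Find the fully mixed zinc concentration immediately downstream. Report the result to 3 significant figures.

Flow-weighted average: C = (2300·6.500 + 38.50·1410 + 89.90·2130) / 2428 = 260700/2428 = 107.4 µg/L.

107 µg/L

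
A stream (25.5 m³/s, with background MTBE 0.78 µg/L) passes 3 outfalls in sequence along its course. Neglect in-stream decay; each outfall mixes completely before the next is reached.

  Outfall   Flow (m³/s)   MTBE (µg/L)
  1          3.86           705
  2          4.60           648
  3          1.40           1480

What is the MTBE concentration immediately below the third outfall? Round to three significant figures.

Outfall 1: combined Q = 29.36 m³/s; C = (25.50·0.7800 + 3.860·705.0)/29.36 = 93.36 µg/L.
Outfall 2: combined Q = 33.96 m³/s; C = (29.36·93.36 + 4.600·648.0)/33.96 = 168.5 µg/L.
Outfall 3: combined Q = 35.36 m³/s; C = (33.96·168.5 + 1.400·1480)/35.36 = 220.4 µg/L.

220 µg/L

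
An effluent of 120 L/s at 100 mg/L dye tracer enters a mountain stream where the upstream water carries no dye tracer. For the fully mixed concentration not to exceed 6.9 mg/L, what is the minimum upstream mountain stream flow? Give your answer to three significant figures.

Set C_mix = 6.9: (Q·0 + 120.0·100.0) / (Q + 120.0) = 6.9
→ Q = 120.0·(100.0 − 6.9)/(6.9 − 0) = 1619 L/s.

1620 L/s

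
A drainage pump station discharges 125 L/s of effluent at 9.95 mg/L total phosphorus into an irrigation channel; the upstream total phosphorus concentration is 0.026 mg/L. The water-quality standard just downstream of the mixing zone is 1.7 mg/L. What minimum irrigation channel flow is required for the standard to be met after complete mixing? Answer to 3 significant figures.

Set C_mix = 1.7: (Q·0.02600 + 125.0·9.950) / (Q + 125.0) = 1.7
→ Q = 125.0·(9.950 − 1.7)/(1.7 − 0.02600) = 616.0 L/s.

616 L/s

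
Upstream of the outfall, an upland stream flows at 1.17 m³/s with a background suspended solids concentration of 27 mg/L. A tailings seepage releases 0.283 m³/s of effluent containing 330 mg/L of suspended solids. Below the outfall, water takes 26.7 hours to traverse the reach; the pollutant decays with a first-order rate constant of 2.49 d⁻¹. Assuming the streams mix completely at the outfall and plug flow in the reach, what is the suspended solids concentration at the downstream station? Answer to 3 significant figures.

After mixing, C = (1.170·27.00 + 0.2830·330.0) / 1.453 = 125.0/1.453 = 86.02 mg/L.
First-order decay: C = 86.02·exp(−k·t) = 86.02·0.06265 = 5.389 mg/L.

5.39 mg/L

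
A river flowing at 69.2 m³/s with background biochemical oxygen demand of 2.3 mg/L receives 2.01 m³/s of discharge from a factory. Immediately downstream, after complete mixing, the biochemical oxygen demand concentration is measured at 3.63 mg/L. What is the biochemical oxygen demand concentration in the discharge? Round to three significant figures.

Mass balance: 69.20·2.300 + 2.010·Cₑ = 71.21·3.630
→ Cₑ = (71.21·3.630 − 69.20·2.300) / 2.010 = 49.42 mg/L.

49.4 mg/L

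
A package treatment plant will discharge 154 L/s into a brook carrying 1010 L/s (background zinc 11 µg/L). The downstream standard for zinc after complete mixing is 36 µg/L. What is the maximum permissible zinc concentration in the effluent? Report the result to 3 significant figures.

At the limit, (Qr·Cr + Qe·Cₑ)/(Qr + Qe) = 36:
Cₑ = (1164·36 − 1010·11.00) / 154.0 = 200.0 µg/L.

200 µg/L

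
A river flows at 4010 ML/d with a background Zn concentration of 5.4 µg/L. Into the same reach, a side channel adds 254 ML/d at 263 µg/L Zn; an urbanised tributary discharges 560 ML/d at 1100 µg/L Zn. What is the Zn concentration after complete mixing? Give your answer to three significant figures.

146 µg/L

Conservation of mass: C = (4010·5.400 + 254.0·263.0 + 560.0·1100) / 4824 = 704500/4824 = 146.0 µg/L.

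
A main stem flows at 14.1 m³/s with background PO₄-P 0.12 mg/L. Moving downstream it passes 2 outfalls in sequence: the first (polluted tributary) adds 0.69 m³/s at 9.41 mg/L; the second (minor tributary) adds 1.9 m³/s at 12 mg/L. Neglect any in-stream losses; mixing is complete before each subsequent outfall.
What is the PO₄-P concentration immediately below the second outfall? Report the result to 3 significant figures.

1.86 mg/L

Outfall 1: combined Q = 14.79 m³/s; C = (14.10·0.1200 + 0.6900·9.410)/14.79 = 0.5534 mg/L.
Outfall 2: combined Q = 16.69 m³/s; C = (14.79·0.5534 + 1.900·12.00)/16.69 = 1.856 mg/L.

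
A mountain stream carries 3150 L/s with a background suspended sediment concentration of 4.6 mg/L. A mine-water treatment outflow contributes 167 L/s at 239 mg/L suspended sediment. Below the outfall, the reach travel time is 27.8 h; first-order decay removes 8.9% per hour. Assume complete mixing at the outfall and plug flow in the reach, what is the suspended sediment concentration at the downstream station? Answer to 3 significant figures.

Flow-weighted average: C = (3150·4.600 + 167.0·239.0) / 3317 = 54400/3317 = 16.40 mg/L.
8.9%/h lost → k = −ln(1 − 0.089) = 0.09321 h⁻¹.
Decay over the reach: 16.40·exp(−kt) = 16.40·0.07492 = 1.229 mg/L.

1.23 mg/L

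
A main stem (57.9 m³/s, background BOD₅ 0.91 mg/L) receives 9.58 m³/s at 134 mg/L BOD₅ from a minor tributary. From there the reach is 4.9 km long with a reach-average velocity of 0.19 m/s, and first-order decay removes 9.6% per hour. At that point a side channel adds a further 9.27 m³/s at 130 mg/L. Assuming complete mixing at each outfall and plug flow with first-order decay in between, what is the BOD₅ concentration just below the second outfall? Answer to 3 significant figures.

24.2 mg/L

Conservation of mass: C = (57.90·0.9100 + 9.580·134.0) / 67.48 = 1336/67.48 = 19.80 mg/L; combined flow 67.48 m³/s.
Travel time t = 4.9·1000 / 0.19 = 25790 s = 7.164 h.
9.6%/h lost → k = −ln(1 − 0.096) = 0.1009 h⁻¹.
First-order decay: C = 19.80·exp(−k·t) = 19.80·0.4853 = 9.611 mg/L.
Second outfall: C = (67.48·9.611 + 9.270·130.0)/76.75 = 24.15 mg/L.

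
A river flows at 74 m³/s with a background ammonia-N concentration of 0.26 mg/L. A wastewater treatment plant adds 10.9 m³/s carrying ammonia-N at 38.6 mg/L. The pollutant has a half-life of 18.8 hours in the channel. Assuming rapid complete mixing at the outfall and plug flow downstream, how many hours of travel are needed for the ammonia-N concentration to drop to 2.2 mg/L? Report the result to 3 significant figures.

23.2 h

Flow-weighted average: C = (74.00·0.2600 + 10.90·38.60) / 84.90 = 440.0/84.90 = 5.182 mg/L.
Half-life 18.8 h → k = ln 2 / 18.8 = 0.03687 h⁻¹ = 0.8849 d⁻¹.
5.182·exp(−k·t) = 2.2 → t = ln(5.182/2.2)/k = 83660 s = 23.24 h.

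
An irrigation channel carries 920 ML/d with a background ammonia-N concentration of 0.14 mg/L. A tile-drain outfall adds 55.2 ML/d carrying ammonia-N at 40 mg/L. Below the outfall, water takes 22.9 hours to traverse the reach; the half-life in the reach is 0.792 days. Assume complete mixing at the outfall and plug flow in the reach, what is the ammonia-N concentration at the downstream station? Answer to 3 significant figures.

Flow-weighted average: C = (920.0·0.1400 + 55.20·40.00) / 975.2 = 2337/975.2 = 2.396 mg/L.
Half-life 0.792 d → k = ln 2 / 0.792 = 0.8752 d⁻¹.
First-order decay: C = 2.396·exp(−k·t) = 2.396·0.4338 = 1.040 mg/L.

1.04 mg/L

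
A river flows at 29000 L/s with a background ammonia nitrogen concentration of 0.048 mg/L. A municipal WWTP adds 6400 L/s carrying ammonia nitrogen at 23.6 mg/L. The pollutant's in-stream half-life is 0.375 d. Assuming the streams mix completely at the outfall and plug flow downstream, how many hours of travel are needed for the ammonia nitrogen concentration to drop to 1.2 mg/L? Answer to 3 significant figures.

16.6 h

Conservation of mass: C = (29000·0.04800 + 6400·23.60) / 35400 = 152400/35400 = 4.306 mg/L.
Half-life 0.375 d → k = ln 2 / 0.375 = 1.848 d⁻¹.
4.306·exp(−k·t) = 1.2 → t = ln(4.306/1.2)/k = 59720 s = 16.59 h.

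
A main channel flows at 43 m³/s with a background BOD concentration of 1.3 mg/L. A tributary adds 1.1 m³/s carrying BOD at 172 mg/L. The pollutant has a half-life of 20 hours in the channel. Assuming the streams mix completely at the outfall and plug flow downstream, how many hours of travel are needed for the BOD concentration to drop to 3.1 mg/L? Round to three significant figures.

After mixing, C = (43.00·1.300 + 1.100·172.0) / 44.10 = 245.1/44.10 = 5.558 mg/L.
Half-life 20 h → k = ln 2 / 20 = 0.03466 h⁻¹ = 0.8318 d⁻¹.
5.558·exp(−k·t) = 3.1 → t = ln(5.558/3.1)/k = 60640 s = 16.85 h.

16.8 h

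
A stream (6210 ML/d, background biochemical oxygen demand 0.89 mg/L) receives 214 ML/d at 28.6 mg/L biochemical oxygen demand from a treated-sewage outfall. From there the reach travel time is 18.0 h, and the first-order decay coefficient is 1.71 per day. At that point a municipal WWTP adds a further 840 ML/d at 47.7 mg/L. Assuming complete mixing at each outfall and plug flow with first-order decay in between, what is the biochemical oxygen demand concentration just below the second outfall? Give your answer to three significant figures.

After mixing, C = (6210·0.8900 + 214.0·28.60) / 6424 = 11650/6424 = 1.813 mg/L; combined flow 6424 ML/d.
First-order decay: C = 1.813·exp(−k·t) = 1.813·0.2773 = 0.5028 mg/L.
Second outfall: C = (6424·0.5028 + 840.0·47.70)/7264 = 5.961 mg/L.

5.96 mg/L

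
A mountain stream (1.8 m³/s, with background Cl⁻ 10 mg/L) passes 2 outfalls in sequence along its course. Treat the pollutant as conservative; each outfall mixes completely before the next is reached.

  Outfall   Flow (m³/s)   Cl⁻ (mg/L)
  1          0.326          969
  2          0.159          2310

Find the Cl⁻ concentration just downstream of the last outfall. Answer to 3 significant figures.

307 mg/L

After outfall 1: Q = 1.800 + 0.3260 = 2.126 m³/s; C = (1.800·10.00 + 0.3260·969.0)/2.126 = 157.1 mg/L.
After outfall 2: Q = 2.126 + 0.1590 = 2.285 m³/s; C = (2.126·157.1 + 0.1590·2310)/2.285 = 306.9 mg/L.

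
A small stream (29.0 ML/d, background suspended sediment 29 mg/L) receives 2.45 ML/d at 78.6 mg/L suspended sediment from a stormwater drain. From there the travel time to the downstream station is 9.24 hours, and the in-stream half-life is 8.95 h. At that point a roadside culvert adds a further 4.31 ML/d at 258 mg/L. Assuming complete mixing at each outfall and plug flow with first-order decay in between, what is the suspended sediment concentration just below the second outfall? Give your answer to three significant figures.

45.2 mg/L

Conservation of mass: C = (29.00·29.00 + 2.450·78.60) / 31.45 = 1034/31.45 = 32.86 mg/L; combined flow 31.45 ML/d.
Half-life 8.95 h → k = ln 2 / 8.95 = 0.07745 h⁻¹ = 1.859 d⁻¹.
After decay, C = 32.86 × e^(−kt) = 32.86 × 0.4889 = 16.07 mg/L.
Second outfall: C = (31.45·16.07 + 4.310·258.0)/35.76 = 45.23 mg/L.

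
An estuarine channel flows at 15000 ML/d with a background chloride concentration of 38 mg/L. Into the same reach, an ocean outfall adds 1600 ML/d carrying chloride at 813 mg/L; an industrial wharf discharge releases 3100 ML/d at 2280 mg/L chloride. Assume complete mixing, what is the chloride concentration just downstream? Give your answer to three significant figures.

Flow-weighted average: C = (15000·38.00 + 1600·813.0 + 3100·2280) / 19700 = 8939000/19700 = 453.7 mg/L.

454 mg/L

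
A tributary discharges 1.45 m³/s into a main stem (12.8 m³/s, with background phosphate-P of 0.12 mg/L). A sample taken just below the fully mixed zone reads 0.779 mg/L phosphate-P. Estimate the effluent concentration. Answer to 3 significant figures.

6.60 mg/L

Mass balance: 12.80·0.1200 + 1.450·Cₑ = 14.25·0.7790
→ Cₑ = (14.25·0.7790 − 12.80·0.1200) / 1.450 = 6.596 mg/L.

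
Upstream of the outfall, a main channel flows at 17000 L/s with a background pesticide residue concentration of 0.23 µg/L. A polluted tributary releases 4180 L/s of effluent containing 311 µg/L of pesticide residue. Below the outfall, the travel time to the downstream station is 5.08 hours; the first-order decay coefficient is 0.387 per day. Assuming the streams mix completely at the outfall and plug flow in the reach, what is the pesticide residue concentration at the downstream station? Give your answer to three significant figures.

56.7 µg/L

After mixing, C = (17000·0.2300 + 4180·311.0) / 21180 = 1304000/21180 = 61.56 µg/L.
Decay over the reach: 61.56·exp(−kt) = 61.56·0.9214 = 56.72 µg/L.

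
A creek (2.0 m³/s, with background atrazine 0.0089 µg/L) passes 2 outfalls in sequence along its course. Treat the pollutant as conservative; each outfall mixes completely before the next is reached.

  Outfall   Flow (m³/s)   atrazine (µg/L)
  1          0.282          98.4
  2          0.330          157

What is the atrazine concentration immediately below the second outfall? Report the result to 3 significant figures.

30.5 µg/L

Below outfall 1: Q → 2.282 m³/s, C = (2.000·0.008900 + 0.2820·98.40)/2.282 = 12.17 µg/L.
Below outfall 2: Q → 2.612 m³/s, C = (2.282·12.17 + 0.3300·157.0)/2.612 = 30.47 µg/L.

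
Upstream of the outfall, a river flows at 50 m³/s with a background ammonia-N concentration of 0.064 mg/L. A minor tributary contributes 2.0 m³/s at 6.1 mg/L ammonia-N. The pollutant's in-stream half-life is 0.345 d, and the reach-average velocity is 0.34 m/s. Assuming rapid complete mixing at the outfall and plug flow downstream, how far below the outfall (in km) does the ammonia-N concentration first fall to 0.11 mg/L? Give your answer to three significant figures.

14.5 km

After mixing, C = (50.00·0.06400 + 2.000·6.100) / 52.00 = 15.40/52.00 = 0.2962 mg/L.
Half-life 0.345 d → k = ln 2 / 0.345 = 2.009 d⁻¹.
Set 0.2962·exp(−k·t) = 0.11 → t = ln(0.2962/0.11)/k = 42590 s = 11.83 h.
Distance = v·t = 0.34·42590 = 14480 m = 14.48 km.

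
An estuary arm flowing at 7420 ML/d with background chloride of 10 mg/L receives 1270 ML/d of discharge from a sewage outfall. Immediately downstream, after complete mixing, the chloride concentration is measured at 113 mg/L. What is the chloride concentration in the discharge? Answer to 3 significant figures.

Mass balance: 7420·10.00 + 1270·Cₑ = 8690·113.0
→ Cₑ = (8690·113.0 − 7420·10.00) / 1270 = 714.8 mg/L.

715 mg/L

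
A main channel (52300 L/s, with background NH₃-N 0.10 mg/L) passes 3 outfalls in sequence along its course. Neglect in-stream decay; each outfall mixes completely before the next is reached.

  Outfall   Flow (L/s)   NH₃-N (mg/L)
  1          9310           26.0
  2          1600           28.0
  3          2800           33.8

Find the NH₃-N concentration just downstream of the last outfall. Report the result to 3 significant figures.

5.86 mg/L

Below outfall 1: Q → 61610 L/s, C = (52300·0.1000 + 9310·26.00)/61610 = 4.014 mg/L.
Below outfall 2: Q → 63210 L/s, C = (61610·4.014 + 1600·28.00)/63210 = 4.621 mg/L.
Below outfall 3: Q → 66010 L/s, C = (63210·4.621 + 2800·33.80)/66010 = 5.859 mg/L.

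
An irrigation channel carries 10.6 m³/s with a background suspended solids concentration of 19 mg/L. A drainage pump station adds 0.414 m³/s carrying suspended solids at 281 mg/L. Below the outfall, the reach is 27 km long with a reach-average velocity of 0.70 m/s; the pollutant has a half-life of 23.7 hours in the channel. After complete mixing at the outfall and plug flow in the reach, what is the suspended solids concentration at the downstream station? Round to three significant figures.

21.1 mg/L

Mass balance: C = (10.60·19.00 + 0.4140·281.0) / 11.01 = 317.7/11.01 = 28.85 mg/L.
Travel time t = 27·1000 / 0.70 = 38570 s = 10.71 h.
Half-life 23.7 h → k = ln 2 / 23.7 = 0.02925 h⁻¹ = 0.7019 d⁻¹.
After decay, C = 28.85 × e^(−kt) = 28.85 × 0.7310 = 21.09 mg/L.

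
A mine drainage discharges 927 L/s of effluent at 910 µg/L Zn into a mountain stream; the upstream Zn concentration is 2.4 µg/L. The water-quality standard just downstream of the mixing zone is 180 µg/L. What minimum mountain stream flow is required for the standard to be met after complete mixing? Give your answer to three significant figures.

Set C_mix = 180: (Q·2.400 + 927.0·910.0) / (Q + 927.0) = 180
→ Q = 927.0·(910.0 − 180)/(180 − 2.400) = 3810 L/s.

3810 L/s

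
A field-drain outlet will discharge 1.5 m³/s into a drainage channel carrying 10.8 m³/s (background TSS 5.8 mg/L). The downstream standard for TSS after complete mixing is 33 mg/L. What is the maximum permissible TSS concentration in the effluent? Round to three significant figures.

At the limit, (Qr·Cr + Qe·Cₑ)/(Qr + Qe) = 33:
Cₑ = (12.30·33 − 10.80·5.800) / 1.500 = 228.8 mg/L.

229 mg/L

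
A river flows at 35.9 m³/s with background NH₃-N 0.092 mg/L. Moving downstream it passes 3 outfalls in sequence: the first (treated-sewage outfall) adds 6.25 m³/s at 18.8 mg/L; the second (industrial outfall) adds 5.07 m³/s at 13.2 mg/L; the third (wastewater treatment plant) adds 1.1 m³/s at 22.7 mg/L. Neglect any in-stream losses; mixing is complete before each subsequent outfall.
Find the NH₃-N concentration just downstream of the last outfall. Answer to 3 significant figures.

4.40 mg/L

After outfall 1: Q = 35.90 + 6.250 = 42.15 m³/s; C = (35.90·0.09200 + 6.250·18.80)/42.15 = 2.866 mg/L.
After outfall 2: Q = 42.15 + 5.070 = 47.22 m³/s; C = (42.15·2.866 + 5.070·13.20)/47.22 = 3.976 mg/L.
After outfall 3: Q = 47.22 + 1.100 = 48.32 m³/s; C = (47.22·3.976 + 1.100·22.70)/48.32 = 4.402 mg/L.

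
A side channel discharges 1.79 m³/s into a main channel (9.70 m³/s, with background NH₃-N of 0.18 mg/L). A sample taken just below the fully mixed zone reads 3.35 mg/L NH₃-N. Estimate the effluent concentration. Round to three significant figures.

Mass balance: 9.700·0.1800 + 1.790·Cₑ = 11.49·3.350
→ Cₑ = (11.49·3.350 − 9.700·0.1800) / 1.790 = 20.53 mg/L.

20.5 mg/L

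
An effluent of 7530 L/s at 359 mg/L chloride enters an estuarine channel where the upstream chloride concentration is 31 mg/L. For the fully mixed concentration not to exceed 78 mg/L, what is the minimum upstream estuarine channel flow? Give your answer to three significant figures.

Set C_mix = 78: (Q·31.00 + 7530·359.0) / (Q + 7530) = 78
→ Q = 7530·(359.0 − 78)/(78 − 31.00) = 45020 L/s.

45000 L/s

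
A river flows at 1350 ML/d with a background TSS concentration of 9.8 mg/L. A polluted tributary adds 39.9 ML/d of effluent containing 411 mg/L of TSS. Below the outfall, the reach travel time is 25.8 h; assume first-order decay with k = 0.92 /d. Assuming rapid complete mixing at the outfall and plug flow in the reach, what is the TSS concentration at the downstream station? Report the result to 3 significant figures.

7.93 mg/L

Conservation of mass: C = (1350·9.800 + 39.90·411.0) / 1390 = 29630/1390 = 21.32 mg/L.
Applying C = C₀e^(−kt): 21.32 × 0.3719 = 7.929 mg/L.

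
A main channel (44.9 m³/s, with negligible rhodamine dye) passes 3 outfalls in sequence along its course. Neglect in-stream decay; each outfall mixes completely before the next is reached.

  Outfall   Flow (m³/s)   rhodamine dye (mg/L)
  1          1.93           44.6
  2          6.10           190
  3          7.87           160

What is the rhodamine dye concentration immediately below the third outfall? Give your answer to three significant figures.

41.2 mg/L

Below outfall 1: Q → 46.83 m³/s, C = (44.90·0 + 1.930·44.60)/46.83 = 1.838 mg/L.
Below outfall 2: Q → 52.93 m³/s, C = (46.83·1.838 + 6.100·190.0)/52.93 = 23.52 mg/L.
Below outfall 3: Q → 60.80 m³/s, C = (52.93·23.52 + 7.870·160.0)/60.80 = 41.19 mg/L.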